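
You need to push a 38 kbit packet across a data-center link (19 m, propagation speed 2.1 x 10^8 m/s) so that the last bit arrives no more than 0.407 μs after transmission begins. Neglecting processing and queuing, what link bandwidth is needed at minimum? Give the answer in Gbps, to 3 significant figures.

120 Gbps

Propagation delay = 19 / 210000000 = 0.0904762 μs.
Transmission budget = 0.407 − 0.0904762 = 0.316524 μs.
R ≥ L / t_tx = 38000 bits / 3.16524e-07 s = 120 Gbps.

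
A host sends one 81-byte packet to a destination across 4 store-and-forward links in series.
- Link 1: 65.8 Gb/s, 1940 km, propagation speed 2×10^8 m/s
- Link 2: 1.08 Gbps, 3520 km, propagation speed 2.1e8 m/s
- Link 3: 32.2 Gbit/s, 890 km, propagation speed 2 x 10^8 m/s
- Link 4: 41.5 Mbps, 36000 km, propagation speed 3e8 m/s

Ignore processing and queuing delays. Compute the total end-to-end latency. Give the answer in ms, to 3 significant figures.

L = 81 × 8 = 648 bits.
Transmission delays (L/R per hop): 9.84802e-06, 0.0006, 2.01242e-05, 0.0156145 ms; sum = 0.0162444 ms.
Propagation delays (d/s per hop): 9.7, 16.7619, 4.45, 120 ms; sum = 150.912 ms.
End-to-end = 151 ms.

151 ms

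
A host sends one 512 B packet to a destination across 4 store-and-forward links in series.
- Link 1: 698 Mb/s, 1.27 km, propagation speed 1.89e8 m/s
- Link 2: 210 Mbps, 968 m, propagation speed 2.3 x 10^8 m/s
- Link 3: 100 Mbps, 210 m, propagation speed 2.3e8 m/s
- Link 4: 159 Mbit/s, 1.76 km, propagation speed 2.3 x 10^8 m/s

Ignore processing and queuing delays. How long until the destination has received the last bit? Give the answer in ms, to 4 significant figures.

L = 512 × 8 = 4096 bits.
Transmission delays (L/R per hop): 0.00586819, 0.0195048, 0.04096, 0.025761 ms; sum = 0.092094 ms.
Propagation delays (d/s per hop): 0.00671958, 0.0042087, 0.000913043, 0.00765217 ms; sum = 0.0194935 ms.
End-to-end = 0.1116 ms.

0.1116 ms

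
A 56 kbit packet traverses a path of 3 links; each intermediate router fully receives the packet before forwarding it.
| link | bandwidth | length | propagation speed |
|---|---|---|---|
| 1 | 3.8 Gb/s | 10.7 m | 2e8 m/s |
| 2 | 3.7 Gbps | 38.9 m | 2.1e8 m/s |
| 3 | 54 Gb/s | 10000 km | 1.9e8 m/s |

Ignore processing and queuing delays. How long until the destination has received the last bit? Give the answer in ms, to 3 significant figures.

L = 56000 bits.
Transmission delays (L/R per hop): 0.0147368, 0.0151351, 0.00103704 ms; sum = 0.030909 ms.
Propagation delays (d/s per hop): 5.35e-05, 0.000185238, 52.6316 ms; sum = 52.6318 ms.
End-to-end = 52.7 ms.

52.7 ms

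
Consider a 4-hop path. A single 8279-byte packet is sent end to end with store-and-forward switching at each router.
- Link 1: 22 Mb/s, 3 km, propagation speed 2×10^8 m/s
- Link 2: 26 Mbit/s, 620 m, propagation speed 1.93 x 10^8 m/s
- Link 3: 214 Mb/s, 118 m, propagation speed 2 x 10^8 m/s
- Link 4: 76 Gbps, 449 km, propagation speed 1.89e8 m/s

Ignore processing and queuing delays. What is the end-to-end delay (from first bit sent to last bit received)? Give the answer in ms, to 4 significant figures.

8.263 ms

L = 8279 × 8 = 66232 bits.
Transmission delays (L/R per hop): 3.01055, 2.54738, 0.309495, 0.000871474 ms; sum = 5.8683 ms.
Propagation delays (d/s per hop): 0.015, 0.00321244, 0.00059, 2.37566 ms; sum = 2.39446 ms.
End-to-end = 8.263 ms.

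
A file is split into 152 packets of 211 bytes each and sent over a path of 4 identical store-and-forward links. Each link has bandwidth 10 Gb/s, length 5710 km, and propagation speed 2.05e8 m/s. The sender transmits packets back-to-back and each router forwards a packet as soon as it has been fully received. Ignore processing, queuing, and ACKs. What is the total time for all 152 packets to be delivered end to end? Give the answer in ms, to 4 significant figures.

Per-hop transmission t_tx = L/R = 1688/10000000000 = 0.0001688 ms.
Per-hop propagation t_prop = 5710000/2.05e+08 = 27.8537 ms.
Pipeline fill: first packet needs 4·t_tx to clear all hops; remaining 151 packets each add one t_tx.
Total = (4+152-1)·t_tx + 4·t_prop = 155·0.0001688 + 4·27.8537 = 111.4 ms.

111.4 ms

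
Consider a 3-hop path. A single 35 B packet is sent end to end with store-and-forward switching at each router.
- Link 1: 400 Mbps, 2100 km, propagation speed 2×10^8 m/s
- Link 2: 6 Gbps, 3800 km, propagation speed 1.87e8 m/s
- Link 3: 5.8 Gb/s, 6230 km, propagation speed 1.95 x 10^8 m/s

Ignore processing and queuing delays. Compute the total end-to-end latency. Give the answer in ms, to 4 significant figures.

62.77 ms

L = 35 × 8 = 280 bits.
Transmission delays (L/R per hop): 0.0007, 4.66667e-05, 4.82759e-05 ms; sum = 0.000794943 ms.
Propagation delays (d/s per hop): 10.5, 20.3209, 31.9487 ms; sum = 62.7696 ms.
End-to-end = 62.77 ms.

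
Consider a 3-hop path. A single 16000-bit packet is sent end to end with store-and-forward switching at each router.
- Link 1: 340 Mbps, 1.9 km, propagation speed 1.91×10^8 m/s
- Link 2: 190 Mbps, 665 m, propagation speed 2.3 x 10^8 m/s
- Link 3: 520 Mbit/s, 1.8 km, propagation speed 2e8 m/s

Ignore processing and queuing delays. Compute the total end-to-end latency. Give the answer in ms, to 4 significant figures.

0.1839 ms

Transmission delays (L/R per hop): 0.0470588, 0.0842105, 0.0307692 ms; sum = 0.162039 ms.
Propagation delays (d/s per hop): 0.00994764, 0.0028913, 0.009 ms; sum = 0.0218389 ms.
End-to-end = 0.1839 ms.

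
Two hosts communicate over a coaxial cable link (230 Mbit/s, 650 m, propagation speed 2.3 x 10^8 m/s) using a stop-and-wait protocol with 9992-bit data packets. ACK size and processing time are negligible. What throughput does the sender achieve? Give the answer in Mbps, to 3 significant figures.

204 Mbps

t_tx = L/R = 9992/230000000 = 4.34435e-05 s.
t_prop = 650/2.3e+08 = 2.82609e-06 s; RTT = 5.65217e-06 s.
Cycle = t_tx + RTT = 4.90957e-05 s.
Throughput = L / cycle = 9992 / 4.90957e-05 = 204 Mbps.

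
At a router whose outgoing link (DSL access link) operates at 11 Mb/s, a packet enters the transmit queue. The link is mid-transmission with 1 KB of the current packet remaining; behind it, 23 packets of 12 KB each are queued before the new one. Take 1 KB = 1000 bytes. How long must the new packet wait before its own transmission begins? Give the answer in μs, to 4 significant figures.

Each queued packet: L/R = 96000/11000000 = 8727.27 μs.
23 queued → 200727 μs.
Plus remaining 8000 bits of current packet: 727.273 μs.
Queuing delay = 201500 μs.

201500 μs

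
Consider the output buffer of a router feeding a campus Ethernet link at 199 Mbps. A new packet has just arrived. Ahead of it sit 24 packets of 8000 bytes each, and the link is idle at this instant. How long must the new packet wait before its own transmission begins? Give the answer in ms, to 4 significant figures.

7.719 ms

Each queued packet: L/R = 64000/199000000 = 0.321608 ms.
24 queued → 7.71859 ms.
Queuing delay = 7.719 ms.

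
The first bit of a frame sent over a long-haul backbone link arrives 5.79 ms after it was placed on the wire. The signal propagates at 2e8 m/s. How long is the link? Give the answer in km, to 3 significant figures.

d = s × t_prop = 200000000 × 0.00579 = 1160 km.

1160 km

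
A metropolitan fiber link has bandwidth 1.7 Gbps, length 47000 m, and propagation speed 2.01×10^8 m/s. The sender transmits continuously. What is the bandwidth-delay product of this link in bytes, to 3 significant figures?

49700 bytes

Propagation delay = 47000 / 2.01e+08 = 0.000233831 s.
BDP = R × t_prop = 1700000000 × 0.000233831 = 397512 bits.
In bytes: 397512/8 = 49700 bytes.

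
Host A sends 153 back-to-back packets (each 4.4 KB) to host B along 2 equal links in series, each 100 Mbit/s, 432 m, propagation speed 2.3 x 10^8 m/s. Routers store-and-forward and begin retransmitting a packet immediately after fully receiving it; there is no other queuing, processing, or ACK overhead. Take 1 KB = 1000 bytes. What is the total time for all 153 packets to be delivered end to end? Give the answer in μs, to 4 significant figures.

Per-hop transmission t_tx = L/R = 35200/100000000 = 352 μs.
Per-hop propagation t_prop = 432/2.3e+08 = 1.87826 μs.
Pipeline fill: first packet needs 2·t_tx to clear all hops; remaining 152 packets each add one t_tx.
Total = (2+153-1)·t_tx + 2·t_prop = 154·352 + 2·1.87826 = 54210 μs.

54210 μs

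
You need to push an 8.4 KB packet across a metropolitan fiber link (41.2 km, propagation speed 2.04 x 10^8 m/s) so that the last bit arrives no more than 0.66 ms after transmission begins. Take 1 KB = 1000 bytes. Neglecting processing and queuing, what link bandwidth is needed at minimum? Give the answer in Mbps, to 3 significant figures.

147 Mbps

L = 67200 bits.
Propagation delay = 41200 / 204000000 = 0.201961 ms.
Transmission budget = 0.66 − 0.201961 = 0.458039 ms.
R ≥ L / t_tx = 67200 bits / 0.000458039 s = 147 Mbps.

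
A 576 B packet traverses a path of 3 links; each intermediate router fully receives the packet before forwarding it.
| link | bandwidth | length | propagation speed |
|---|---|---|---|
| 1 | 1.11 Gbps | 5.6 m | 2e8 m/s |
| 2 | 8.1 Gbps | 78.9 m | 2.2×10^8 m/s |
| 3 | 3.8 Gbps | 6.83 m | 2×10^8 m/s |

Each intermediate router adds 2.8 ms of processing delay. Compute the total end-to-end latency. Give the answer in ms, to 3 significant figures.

5.61 ms

L = 576 × 8 = 4608 bits.
Transmission delays (L/R per hop): 0.00415135, 0.000568889, 0.00121263 ms; sum = 0.00593287 ms.
Propagation delays (d/s per hop): 2.8e-05, 0.000358636, 3.415e-05 ms; sum = 0.000420786 ms.
Processing at 2 router(s): 2 × 2.8 ms = 5.6 ms.
End-to-end = 5.61 ms.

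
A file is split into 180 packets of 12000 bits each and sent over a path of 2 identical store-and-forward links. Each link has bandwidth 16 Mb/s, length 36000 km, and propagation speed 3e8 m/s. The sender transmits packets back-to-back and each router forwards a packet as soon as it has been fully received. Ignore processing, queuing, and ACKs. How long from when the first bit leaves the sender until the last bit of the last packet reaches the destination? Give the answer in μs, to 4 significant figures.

Per-hop transmission t_tx = L/R = 12000/16000000 = 750 μs.
Per-hop propagation t_prop = 36000000/300000000 = 120000 μs.
Pipeline fill: first packet needs 2·t_tx to clear all hops; remaining 179 packets each add one t_tx.
Total = (2+180-1)·t_tx + 2·t_prop = 181·750 + 2·120000 = 375800 μs.

375800 μs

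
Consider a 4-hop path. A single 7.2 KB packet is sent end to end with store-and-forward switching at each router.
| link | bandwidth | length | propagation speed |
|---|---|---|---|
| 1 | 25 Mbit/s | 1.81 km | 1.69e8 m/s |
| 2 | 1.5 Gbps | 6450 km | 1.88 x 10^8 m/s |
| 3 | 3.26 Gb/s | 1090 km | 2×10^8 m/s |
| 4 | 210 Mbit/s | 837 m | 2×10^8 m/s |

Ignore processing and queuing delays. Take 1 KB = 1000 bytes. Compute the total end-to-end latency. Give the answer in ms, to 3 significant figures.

42.4 ms

L = 57600 bits.
Transmission delays (L/R per hop): 2.304, 0.0384, 0.0176687, 0.274286 ms; sum = 2.63435 ms.
Propagation delays (d/s per hop): 0.0107101, 34.3085, 5.45, 0.004185 ms; sum = 39.7734 ms.
End-to-end = 42.4 ms.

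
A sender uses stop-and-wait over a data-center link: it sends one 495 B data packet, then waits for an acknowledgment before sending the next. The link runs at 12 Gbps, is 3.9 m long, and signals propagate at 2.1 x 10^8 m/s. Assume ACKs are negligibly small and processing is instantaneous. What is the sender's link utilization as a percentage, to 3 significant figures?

89.9 %

t_tx = L/R = 3960/12000000000 = 3.3e-07 s.
t_prop = 3.9/210000000 = 1.85714e-08 s; RTT = 3.71429e-08 s.
Cycle = t_tx + RTT = 3.67143e-07 s.
Utilization = t_tx / cycle = 3.3e-07/3.67143e-07 = 89.9 %.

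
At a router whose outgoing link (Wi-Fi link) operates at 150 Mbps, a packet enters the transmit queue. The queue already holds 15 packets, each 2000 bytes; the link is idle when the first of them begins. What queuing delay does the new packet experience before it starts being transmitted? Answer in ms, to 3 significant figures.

Each queued packet: L/R = 16000/150000000 = 0.106667 ms.
15 queued → 1.6 ms.
Queuing delay = 1.60 ms.

1.60 ms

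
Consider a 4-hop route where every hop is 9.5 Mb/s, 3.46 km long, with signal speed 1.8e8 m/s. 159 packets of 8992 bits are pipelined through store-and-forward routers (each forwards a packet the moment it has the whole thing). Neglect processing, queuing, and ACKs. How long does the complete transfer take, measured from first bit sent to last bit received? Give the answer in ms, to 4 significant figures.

153.4 ms

Per-hop transmission t_tx = L/R = 8992/9500000 = 0.946526 ms.
Per-hop propagation t_prop = 3460/180000000 = 0.0192222 ms.
Pipeline fill: first packet needs 4·t_tx to clear all hops; remaining 158 packets each add one t_tx.
Total = (4+159-1)·t_tx + 4·t_prop = 162·0.946526 + 4·0.0192222 = 153.4 ms.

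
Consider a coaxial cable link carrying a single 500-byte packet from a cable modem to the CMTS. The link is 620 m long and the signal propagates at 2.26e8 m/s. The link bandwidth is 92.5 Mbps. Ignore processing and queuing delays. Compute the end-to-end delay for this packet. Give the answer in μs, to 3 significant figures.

46.0 μs

L = 500 × 8 = 4000 bits.
Transmission delay = L/R = 4000 / 92500000 = 43.2432 μs.
Propagation delay = d/s = 620 m / 2.26e+08 m/s = 2.74336 μs.
Total = 46.0 μs.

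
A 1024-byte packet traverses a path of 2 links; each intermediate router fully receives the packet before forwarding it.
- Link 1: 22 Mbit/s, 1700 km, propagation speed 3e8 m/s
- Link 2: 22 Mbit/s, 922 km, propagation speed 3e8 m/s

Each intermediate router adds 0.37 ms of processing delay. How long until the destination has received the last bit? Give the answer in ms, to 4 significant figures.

9.855 ms

L = 1024 × 8 = 8192 bits.
Transmission delay per hop = L/R = 8192/22000000 = 0.372364 ms; 2 hops → 0.744727 ms.
Propagation delays (d/s per hop): 5.66667, 3.07333 ms; sum = 8.74 ms.
Processing at 1 router(s): 1 × 0.37 ms = 0.37 ms.
End-to-end = 9.855 ms.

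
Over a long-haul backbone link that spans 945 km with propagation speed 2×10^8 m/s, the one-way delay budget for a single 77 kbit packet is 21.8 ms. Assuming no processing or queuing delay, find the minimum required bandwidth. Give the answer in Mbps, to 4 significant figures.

Propagation delay = 945000 / 200000000 = 4.725 ms.
Transmission budget = 21.8 − 4.725 = 17.075 ms.
R ≥ L / t_tx = 77000 bits / 0.017075 s = 4.510 Mbps.

4.510 Mbps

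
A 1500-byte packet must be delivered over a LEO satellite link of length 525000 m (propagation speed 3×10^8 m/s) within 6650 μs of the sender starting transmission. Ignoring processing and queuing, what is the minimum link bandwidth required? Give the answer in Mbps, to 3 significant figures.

L = 12000 bits.
Propagation delay = 525000 / 300000000 = 1750 μs.
Transmission budget = 6650 − 1750 = 4900 μs.
R ≥ L / t_tx = 12000 bits / 0.0049 s = 2.45 Mbps.

2.45 Mbps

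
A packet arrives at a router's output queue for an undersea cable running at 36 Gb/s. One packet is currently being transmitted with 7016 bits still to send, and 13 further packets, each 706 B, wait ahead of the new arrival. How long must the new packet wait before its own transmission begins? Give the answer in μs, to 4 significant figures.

2.234 μs

Each queued packet: L/R = 5648/36000000000 = 0.156889 μs.
13 queued → 2.03956 μs.
Plus remaining 7016 bits of current packet: 0.194889 μs.
Queuing delay = 2.234 μs.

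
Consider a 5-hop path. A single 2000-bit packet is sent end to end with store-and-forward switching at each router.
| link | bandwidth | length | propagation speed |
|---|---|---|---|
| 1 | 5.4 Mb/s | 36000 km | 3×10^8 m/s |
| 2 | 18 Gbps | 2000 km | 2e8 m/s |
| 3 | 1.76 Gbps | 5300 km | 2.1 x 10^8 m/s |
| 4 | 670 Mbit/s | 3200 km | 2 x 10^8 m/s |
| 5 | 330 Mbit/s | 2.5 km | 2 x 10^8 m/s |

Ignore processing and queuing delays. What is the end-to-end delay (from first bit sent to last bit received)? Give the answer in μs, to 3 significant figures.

Transmission delays (L/R per hop): 370.37, 0.111111, 1.13636, 2.98507, 6.06061 μs; sum = 380.664 μs.
Propagation delays (d/s per hop): 120000, 10000, 25238.1, 16000, 12.5 μs; sum = 171251 μs.
End-to-end = 172000 μs.

172000 μs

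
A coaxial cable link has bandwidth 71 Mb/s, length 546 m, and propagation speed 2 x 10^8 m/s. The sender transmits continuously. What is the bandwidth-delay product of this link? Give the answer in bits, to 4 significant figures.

Propagation delay = 546 / 200000000 = 2.73e-06 s.
BDP = R × t_prop = 71000000 × 2.73e-06 = 193.83 bits.

193.8 bits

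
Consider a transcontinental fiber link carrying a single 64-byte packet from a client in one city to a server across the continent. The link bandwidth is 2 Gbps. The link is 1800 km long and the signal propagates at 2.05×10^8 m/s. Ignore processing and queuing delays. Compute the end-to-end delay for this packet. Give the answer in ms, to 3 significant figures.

L = 64 × 8 = 512 bits.
Transmission delay = L/R = 512 / 2000000000 = 0.000256 ms.
Propagation delay = d/s = 1800000 m / 2.05e+08 m/s = 8.78049 ms.
Total = 8.78 ms.

8.78 ms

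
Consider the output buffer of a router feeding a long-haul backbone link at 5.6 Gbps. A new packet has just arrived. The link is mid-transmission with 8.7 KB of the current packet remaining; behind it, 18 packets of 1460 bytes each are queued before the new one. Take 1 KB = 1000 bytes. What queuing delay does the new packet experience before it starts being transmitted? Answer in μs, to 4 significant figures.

49.97 μs

Each queued packet: L/R = 11680/5600000000 = 2.08571 μs.
18 queued → 37.5429 μs.
Plus remaining 69600 bits of current packet: 12.4286 μs.
Queuing delay = 49.97 μs.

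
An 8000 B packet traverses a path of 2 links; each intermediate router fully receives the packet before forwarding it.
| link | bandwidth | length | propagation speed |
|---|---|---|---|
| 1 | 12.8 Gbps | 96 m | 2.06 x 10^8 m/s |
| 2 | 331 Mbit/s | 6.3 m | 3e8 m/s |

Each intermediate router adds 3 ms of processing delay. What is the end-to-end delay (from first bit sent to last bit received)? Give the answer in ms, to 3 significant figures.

L = 8000 × 8 = 64000 bits.
Transmission delays (L/R per hop): 0.005, 0.193353 ms; sum = 0.198353 ms.
Propagation delays (d/s per hop): 0.000466019, 2.1e-05 ms; sum = 0.000487019 ms.
Processing at 1 router(s): 1 × 3 ms = 3 ms.
End-to-end = 3.20 ms.

3.20 ms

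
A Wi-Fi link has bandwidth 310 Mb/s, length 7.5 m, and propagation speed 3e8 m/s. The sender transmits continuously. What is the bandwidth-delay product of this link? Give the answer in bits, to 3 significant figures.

7.75 bits

Propagation delay = 7.5 / 300000000 = 2.5e-08 s.
BDP = R × t_prop = 310000000 × 2.5e-08 = 7.75 bits.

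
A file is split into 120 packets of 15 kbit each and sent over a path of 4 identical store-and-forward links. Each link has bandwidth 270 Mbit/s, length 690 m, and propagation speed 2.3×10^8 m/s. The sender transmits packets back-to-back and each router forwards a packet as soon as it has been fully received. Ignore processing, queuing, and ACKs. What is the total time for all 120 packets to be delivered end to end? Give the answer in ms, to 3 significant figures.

Per-hop transmission t_tx = L/R = 15000/270000000 = 0.0555556 ms.
Per-hop propagation t_prop = 690/2.3e+08 = 0.003 ms.
Pipeline fill: first packet needs 4·t_tx to clear all hops; remaining 119 packets each add one t_tx.
Total = (4+120-1)·t_tx + 4·t_prop = 123·0.0555556 + 4·0.003 = 6.85 ms.

6.85 ms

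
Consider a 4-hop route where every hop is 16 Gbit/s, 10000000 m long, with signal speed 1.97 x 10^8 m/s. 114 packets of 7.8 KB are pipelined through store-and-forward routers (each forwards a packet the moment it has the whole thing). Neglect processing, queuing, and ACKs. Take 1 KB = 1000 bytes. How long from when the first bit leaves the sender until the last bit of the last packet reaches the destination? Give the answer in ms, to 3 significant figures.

Per-hop transmission t_tx = L/R = 62400/16000000000 = 0.0039 ms.
Per-hop propagation t_prop = 10000000/197000000 = 50.7614 ms.
Pipeline fill: first packet needs 4·t_tx to clear all hops; remaining 113 packets each add one t_tx.
Total = (4+114-1)·t_tx + 4·t_prop = 117·0.0039 + 4·50.7614 = 204 ms.

204 ms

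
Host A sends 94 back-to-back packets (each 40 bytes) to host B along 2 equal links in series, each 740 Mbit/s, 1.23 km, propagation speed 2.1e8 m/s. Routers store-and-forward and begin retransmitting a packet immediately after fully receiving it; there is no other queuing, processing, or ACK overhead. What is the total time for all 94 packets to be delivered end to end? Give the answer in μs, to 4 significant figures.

52.80 μs

Per-hop transmission t_tx = L/R = 320/740000000 = 0.432432 μs.
Per-hop propagation t_prop = 1230/210000000 = 5.85714 μs.
Pipeline fill: first packet needs 2·t_tx to clear all hops; remaining 93 packets each add one t_tx.
Total = (2+94-1)·t_tx + 2·t_prop = 95·0.432432 + 2·5.85714 = 52.80 μs.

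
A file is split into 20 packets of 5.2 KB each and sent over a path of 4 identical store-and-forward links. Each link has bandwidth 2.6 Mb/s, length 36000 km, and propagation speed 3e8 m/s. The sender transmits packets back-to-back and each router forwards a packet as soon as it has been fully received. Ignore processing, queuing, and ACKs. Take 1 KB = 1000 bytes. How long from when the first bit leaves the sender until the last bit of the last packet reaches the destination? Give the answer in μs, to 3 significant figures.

Per-hop transmission t_tx = L/R = 41600/2600000 = 16000 μs.
Per-hop propagation t_prop = 36000000/300000000 = 120000 μs.
Pipeline fill: first packet needs 4·t_tx to clear all hops; remaining 19 packets each add one t_tx.
Total = (4+20-1)·t_tx + 4·t_prop = 23·16000 + 4·120000 = 848000 μs.

848000 μs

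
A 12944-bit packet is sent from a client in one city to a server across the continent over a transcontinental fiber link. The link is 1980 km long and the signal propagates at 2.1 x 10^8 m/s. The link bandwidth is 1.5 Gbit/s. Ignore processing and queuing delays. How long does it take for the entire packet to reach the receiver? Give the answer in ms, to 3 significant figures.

Transmission delay = L/R = 12944 / 1500000000 = 0.00862933 ms.
Propagation delay = d/s = 1980000 m / 210000000 m/s = 9.42857 ms.
Total = 9.44 ms.

9.44 ms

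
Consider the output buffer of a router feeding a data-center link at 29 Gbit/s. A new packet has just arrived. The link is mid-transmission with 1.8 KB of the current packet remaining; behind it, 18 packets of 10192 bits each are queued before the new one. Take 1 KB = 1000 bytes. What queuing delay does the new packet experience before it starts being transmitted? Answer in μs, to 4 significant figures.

Each queued packet: L/R = 10192/29000000000 = 0.351448 μs.
18 queued → 6.32607 μs.
Plus remaining 14400 bits of current packet: 0.496552 μs.
Queuing delay = 6.823 μs.

6.823 μs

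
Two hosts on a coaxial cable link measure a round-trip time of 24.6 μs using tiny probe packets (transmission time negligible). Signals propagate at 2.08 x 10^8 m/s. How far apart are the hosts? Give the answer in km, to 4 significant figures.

2.558 km

One-way propagation = RTT/2 = 12.3 μs.
d = s × t = 208000000 × 1.23e-05 = 2.558 km.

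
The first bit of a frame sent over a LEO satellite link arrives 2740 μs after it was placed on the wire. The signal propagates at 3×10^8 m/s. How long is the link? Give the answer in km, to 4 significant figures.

d = s × t_prop = 300000000 × 0.00274 = 822.0 km.

822.0 km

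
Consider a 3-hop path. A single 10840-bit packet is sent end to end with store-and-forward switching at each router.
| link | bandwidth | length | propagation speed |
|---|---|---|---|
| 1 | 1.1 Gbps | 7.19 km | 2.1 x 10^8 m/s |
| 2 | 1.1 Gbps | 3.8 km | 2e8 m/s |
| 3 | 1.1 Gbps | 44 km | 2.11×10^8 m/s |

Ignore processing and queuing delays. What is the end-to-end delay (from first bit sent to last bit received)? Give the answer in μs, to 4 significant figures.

291.3 μs

Transmission delay per hop = L/R = 10840/1100000000 = 9.85455 μs; 3 hops → 29.5636 μs.
Propagation delays (d/s per hop): 34.2381, 19, 208.531 μs; sum = 261.769 μs.
End-to-end = 291.3 μs.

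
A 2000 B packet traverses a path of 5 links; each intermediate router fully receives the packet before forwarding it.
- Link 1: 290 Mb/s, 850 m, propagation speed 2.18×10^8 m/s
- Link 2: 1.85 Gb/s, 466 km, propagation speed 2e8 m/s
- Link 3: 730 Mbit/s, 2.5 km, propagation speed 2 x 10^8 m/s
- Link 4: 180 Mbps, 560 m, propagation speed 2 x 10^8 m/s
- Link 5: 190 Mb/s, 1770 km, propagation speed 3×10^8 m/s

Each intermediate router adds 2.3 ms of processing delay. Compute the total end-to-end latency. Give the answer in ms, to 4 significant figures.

17.71 ms

L = 2000 × 8 = 16000 bits.
Transmission delays (L/R per hop): 0.0551724, 0.00864865, 0.0219178, 0.0888889, 0.0842105 ms; sum = 0.258838 ms.
Propagation delays (d/s per hop): 0.00389908, 2.33, 0.0125, 0.0028, 5.9 ms; sum = 8.2492 ms.
Processing at 4 router(s): 4 × 2.3 ms = 9.2 ms.
End-to-end = 17.71 ms.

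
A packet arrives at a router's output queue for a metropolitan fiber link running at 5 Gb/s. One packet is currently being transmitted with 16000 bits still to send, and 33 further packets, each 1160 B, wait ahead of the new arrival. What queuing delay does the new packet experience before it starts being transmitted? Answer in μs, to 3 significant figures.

64.4 μs

Each queued packet: L/R = 9280/5000000000 = 1.856 μs.
33 queued → 61.248 μs.
Plus remaining 16000 bits of current packet: 3.2 μs.
Queuing delay = 64.4 μs.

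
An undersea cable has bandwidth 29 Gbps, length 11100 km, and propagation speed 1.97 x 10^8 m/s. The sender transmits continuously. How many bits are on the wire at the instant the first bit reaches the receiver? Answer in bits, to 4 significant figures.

Propagation delay = 11100000 / 197000000 = 0.0563452 s.
BDP = R × t_prop = 29000000000 × 0.0563452 = 1634010000 bits.

1634000000 bits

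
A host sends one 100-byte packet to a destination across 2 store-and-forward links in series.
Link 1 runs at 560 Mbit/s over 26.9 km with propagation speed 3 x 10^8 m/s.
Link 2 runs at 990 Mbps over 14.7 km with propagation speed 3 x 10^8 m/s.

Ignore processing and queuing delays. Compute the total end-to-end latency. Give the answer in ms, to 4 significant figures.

0.1409 ms

L = 100 × 8 = 800 bits.
Transmission delays (L/R per hop): 0.00142857, 0.000808081 ms; sum = 0.00223665 ms.
Propagation delays (d/s per hop): 0.0896667, 0.049 ms; sum = 0.138667 ms.
End-to-end = 0.1409 ms.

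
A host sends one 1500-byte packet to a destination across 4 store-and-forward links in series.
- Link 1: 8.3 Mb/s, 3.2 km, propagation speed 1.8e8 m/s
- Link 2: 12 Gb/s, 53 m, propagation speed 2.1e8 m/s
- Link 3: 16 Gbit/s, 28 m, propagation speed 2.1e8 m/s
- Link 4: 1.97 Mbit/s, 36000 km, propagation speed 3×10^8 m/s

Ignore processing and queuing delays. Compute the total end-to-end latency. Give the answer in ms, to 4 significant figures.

L = 1500 × 8 = 12000 bits.
Transmission delays (L/R per hop): 1.44578, 0.001, 0.00075, 6.09137 ms; sum = 7.5389 ms.
Propagation delays (d/s per hop): 0.0177778, 0.000252381, 0.000133333, 120 ms; sum = 120.018 ms.
End-to-end = 127.6 ms.

127.6 ms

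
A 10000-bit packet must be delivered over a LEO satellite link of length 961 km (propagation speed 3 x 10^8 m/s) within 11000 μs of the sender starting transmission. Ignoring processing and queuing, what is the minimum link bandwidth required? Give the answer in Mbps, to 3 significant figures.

Propagation delay = 961000 / 300000000 = 3203.33 μs.
Transmission budget = 11000 − 3203.33 = 7796.67 μs.
R ≥ L / t_tx = 10000 bits / 0.00779667 s = 1.28 Mbps.

1.28 Mbps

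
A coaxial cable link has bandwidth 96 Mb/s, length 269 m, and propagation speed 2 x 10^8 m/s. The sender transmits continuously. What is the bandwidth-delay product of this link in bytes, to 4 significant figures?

16.14 bytes

Propagation delay = 269 / 200000000 = 1.345e-06 s.
BDP = R × t_prop = 96000000 × 1.345e-06 = 129.12 bits.
In bytes: 129.12/8 = 16.14 bytes.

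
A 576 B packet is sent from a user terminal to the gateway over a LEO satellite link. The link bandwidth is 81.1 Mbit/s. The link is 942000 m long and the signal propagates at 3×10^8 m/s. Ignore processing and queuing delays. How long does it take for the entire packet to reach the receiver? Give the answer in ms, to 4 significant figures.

L = 576 × 8 = 4608 bits.
Transmission delay = L/R = 4608 / 81100000 = 0.0568187 ms.
Propagation delay = d/s = 942000 m / 300000000 m/s = 3.14 ms.
Total = 3.197 ms.

3.197 ms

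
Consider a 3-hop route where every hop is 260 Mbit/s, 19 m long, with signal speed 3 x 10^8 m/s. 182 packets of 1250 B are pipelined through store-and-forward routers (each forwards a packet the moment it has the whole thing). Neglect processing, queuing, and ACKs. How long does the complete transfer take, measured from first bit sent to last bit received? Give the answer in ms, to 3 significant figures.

7.08 ms

Per-hop transmission t_tx = L/R = 10000/260000000 = 0.0384615 ms.
Per-hop propagation t_prop = 19/300000000 = 6.33333e-05 ms.
Pipeline fill: first packet needs 3·t_tx to clear all hops; remaining 181 packets each add one t_tx.
Total = (3+182-1)·t_tx + 3·t_prop = 184·0.0384615 + 3·6.33333e-05 = 7.08 ms.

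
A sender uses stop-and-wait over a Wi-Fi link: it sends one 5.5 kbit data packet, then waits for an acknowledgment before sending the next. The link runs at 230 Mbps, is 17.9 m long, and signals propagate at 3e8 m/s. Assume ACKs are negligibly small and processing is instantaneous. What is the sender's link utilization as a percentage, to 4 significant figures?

t_tx = L/R = 5500/230000000 = 2.3913e-05 s.
t_prop = 17.9/300000000 = 5.96667e-08 s; RTT = 1.19333e-07 s.
Cycle = t_tx + RTT = 2.40324e-05 s.
Utilization = t_tx / cycle = 2.3913e-05/2.40324e-05 = 99.50 %.

99.50 %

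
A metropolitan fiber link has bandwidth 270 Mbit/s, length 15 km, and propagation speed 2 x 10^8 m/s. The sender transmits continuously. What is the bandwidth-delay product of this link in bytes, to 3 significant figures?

2530 bytes

Propagation delay = 15000 / 200000000 = 7.5e-05 s.
BDP = R × t_prop = 270000000 × 7.5e-05 = 20250 bits.
In bytes: 20250/8 = 2530 bytes.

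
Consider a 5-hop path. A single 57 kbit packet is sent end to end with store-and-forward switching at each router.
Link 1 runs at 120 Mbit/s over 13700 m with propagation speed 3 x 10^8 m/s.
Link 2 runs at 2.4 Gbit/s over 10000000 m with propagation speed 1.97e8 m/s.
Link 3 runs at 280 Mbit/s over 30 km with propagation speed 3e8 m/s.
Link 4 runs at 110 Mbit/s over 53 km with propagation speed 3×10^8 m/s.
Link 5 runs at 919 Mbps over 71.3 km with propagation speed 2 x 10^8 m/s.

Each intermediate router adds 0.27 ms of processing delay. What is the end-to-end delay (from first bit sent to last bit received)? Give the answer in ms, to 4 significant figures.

53.80 ms

L = 57000 bits.
Transmission delays (L/R per hop): 0.475, 0.02375, 0.203571, 0.518182, 0.0620239 ms; sum = 1.28253 ms.
Propagation delays (d/s per hop): 0.0456667, 50.7614, 0.1, 0.176667, 0.3565 ms; sum = 51.4403 ms.
Processing at 4 router(s): 4 × 0.27 ms = 1.08 ms.
End-to-end = 53.80 ms.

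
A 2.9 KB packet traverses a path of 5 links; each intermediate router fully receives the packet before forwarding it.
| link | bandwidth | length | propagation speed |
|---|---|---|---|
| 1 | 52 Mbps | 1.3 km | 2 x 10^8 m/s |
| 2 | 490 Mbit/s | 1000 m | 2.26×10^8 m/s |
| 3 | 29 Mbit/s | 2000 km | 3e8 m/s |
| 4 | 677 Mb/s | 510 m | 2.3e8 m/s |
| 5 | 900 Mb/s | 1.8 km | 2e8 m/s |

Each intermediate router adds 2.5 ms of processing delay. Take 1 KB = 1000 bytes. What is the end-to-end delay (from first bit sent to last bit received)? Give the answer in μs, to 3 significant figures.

L = 23200 bits.
Transmission delays (L/R per hop): 446.154, 47.3469, 800, 34.2688, 25.7778 μs; sum = 1353.55 μs.
Propagation delays (d/s per hop): 6.5, 4.42478, 6666.67, 2.21739, 9 μs; sum = 6688.81 μs.
Processing at 4 router(s): 4 × 2.5 ms = 10000 μs.
End-to-end = 18000 μs.

18000 μs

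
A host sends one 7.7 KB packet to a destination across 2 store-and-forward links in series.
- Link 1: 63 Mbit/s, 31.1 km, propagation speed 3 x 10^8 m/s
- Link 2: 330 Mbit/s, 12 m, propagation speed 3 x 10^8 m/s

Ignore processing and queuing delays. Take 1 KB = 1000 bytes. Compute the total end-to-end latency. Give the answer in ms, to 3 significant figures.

L = 61600 bits.
Transmission delays (L/R per hop): 0.977778, 0.186667 ms; sum = 1.16444 ms.
Propagation delays (d/s per hop): 0.103667, 4e-05 ms; sum = 0.103707 ms.
End-to-end = 1.27 ms.

1.27 ms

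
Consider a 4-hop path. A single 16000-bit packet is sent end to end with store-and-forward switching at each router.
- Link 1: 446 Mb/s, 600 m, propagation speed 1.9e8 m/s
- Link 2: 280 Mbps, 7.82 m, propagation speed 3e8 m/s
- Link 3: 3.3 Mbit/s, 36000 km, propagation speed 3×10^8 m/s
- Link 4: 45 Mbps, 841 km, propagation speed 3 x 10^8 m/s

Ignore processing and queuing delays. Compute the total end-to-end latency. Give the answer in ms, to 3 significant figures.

Transmission delays (L/R per hop): 0.0358744, 0.0571429, 4.84848, 0.355556 ms; sum = 5.29706 ms.
Propagation delays (d/s per hop): 0.00315789, 2.60667e-05, 120, 2.80333 ms; sum = 122.807 ms.
End-to-end = 128 ms.

128 ms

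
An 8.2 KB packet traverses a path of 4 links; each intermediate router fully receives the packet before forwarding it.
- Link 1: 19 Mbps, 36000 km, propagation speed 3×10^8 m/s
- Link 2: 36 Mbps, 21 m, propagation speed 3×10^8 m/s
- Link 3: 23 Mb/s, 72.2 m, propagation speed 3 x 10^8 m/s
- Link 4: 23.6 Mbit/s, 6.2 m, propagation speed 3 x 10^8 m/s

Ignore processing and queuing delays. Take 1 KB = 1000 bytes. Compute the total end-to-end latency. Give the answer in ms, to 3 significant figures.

131 ms

L = 65600 bits.
Transmission delays (L/R per hop): 3.45263, 1.82222, 2.85217, 2.77966 ms; sum = 10.9067 ms.
Propagation delays (d/s per hop): 120, 7e-05, 0.000240667, 2.06667e-05 ms; sum = 120 ms.
End-to-end = 131 ms.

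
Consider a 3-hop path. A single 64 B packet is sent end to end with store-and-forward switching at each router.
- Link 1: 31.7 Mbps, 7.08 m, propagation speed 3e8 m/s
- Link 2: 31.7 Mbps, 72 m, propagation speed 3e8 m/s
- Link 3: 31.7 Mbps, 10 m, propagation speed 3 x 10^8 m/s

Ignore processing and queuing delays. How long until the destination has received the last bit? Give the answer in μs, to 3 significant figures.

48.8 μs

L = 64 × 8 = 512 bits.
Transmission delay per hop = L/R = 512/31700000 = 16.1514 μs; 3 hops → 48.4543 μs.
Propagation delays (d/s per hop): 0.0236, 0.24, 0.0333333 μs; sum = 0.296933 μs.
End-to-end = 48.8 μs.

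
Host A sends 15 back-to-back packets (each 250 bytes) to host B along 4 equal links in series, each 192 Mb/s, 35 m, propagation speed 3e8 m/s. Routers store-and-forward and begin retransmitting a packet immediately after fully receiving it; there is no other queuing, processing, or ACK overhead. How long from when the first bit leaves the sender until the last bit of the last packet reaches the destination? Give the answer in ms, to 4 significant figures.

Per-hop transmission t_tx = L/R = 2000/192000000 = 0.0104167 ms.
Per-hop propagation t_prop = 35/300000000 = 0.000116667 ms.
Pipeline fill: first packet needs 4·t_tx to clear all hops; remaining 14 packets each add one t_tx.
Total = (4+15-1)·t_tx + 4·t_prop = 18·0.0104167 + 4·0.000116667 = 0.1880 ms.

0.1880 ms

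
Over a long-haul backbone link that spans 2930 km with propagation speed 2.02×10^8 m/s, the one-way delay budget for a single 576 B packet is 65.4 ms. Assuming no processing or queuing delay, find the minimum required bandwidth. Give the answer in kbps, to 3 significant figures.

L = 4608 bits.
Propagation delay = 2930000 / 202000000 = 14.505 ms.
Transmission budget = 65.4 − 14.505 = 50.895 ms.
R ≥ L / t_tx = 4608 bits / 0.050895 s = 90.5 kbps.

90.5 kbps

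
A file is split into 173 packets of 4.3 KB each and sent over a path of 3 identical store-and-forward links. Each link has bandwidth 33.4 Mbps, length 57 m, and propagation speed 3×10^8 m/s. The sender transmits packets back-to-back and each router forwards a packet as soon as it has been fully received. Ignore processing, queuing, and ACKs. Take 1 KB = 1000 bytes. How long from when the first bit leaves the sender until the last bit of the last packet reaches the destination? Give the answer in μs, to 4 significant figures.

Per-hop transmission t_tx = L/R = 34400/33400000 = 1029.94 μs.
Per-hop propagation t_prop = 57/300000000 = 0.19 μs.
Pipeline fill: first packet needs 3·t_tx to clear all hops; remaining 172 packets each add one t_tx.
Total = (3+173-1)·t_tx + 3·t_prop = 175·1029.94 + 3·0.19 = 180200 μs.

180200 μs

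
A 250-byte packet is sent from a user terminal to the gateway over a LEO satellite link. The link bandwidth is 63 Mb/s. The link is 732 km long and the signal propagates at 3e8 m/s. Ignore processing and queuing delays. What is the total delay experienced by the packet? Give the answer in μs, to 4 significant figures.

L = 250 × 8 = 2000 bits.
Transmission delay = L/R = 2000 / 63000000 = 31.746 μs.
Propagation delay = d/s = 732000 m / 300000000 m/s = 2440 μs.
Total = 2472 μs.

2472 μs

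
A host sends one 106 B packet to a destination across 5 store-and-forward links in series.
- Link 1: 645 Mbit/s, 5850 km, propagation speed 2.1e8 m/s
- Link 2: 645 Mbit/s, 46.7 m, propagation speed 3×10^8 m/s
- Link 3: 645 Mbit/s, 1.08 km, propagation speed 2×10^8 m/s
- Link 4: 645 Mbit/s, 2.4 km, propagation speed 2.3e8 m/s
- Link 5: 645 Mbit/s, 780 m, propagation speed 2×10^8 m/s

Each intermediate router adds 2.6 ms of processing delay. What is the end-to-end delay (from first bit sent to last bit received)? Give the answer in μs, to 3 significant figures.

L = 106 × 8 = 848 bits.
Transmission delay per hop = L/R = 848/645000000 = 1.31473 μs; 5 hops → 6.57364 μs.
Propagation delays (d/s per hop): 27857.1, 0.155667, 5.4, 10.4348, 3.9 μs; sum = 27877 μs.
Processing at 4 router(s): 4 × 2.6 ms = 10400 μs.
End-to-end = 38300 μs.

38300 μs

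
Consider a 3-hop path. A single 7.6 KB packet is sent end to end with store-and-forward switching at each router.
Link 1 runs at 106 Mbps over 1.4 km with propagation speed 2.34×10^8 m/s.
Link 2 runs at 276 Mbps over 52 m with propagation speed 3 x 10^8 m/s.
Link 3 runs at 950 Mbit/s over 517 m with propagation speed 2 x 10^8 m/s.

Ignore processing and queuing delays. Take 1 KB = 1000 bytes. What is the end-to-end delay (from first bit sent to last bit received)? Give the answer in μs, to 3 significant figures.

867 μs

L = 60800 bits.
Transmission delays (L/R per hop): 573.585, 220.29, 64 μs; sum = 857.875 μs.
Propagation delays (d/s per hop): 5.98291, 0.173333, 2.585 μs; sum = 8.74124 μs.
End-to-end = 867 μs.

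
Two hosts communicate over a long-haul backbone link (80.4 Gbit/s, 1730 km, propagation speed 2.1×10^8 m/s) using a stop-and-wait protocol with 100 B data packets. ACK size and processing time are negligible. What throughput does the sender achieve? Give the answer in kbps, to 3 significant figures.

t_tx = L/R = 800/80400000000 = 9.95025e-09 s.
t_prop = 1730000/210000000 = 0.0082381 s; RTT = 0.0164762 s.
Cycle = t_tx + RTT = 0.0164762 s.
Throughput = L / cycle = 800 / 0.0164762 = 48.6 kbps.

48.6 kbps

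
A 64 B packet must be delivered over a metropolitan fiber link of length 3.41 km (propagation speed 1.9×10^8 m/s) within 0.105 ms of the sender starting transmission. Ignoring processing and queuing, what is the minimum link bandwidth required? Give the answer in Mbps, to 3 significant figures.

L = 512 bits.
Propagation delay = 3410 / 190000000 = 0.0179474 ms.
Transmission budget = 0.105 − 0.0179474 = 0.0870526 ms.
R ≥ L / t_tx = 512 bits / 8.70526e-05 s = 5.88 Mbps.

5.88 Mbps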